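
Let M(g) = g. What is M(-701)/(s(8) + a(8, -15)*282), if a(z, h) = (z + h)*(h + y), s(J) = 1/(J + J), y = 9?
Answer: -11216/189505 ≈ -0.059186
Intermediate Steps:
s(J) = 1/(2*J)
a(z, h) = (9 + h)*(h + z) (a(z, h) = (z + h)*(h + 9) = (h + z)*(9 + h) = (9 + h)*(h + z))
M(-701)/(s(8) + a(8, -15)*282) = -701/((1/2)/8 + ((-15)**2 + 9*(-15) + 9*8 - 15*8)*282) = -701/((1/2)*(1/8) + (225 - 135 + 72 - 120)*282) = -701/(1/16 + 42*282) = -701/(1/16 + 11844) = -701/189505/16 = -701*16/189505 = -11216/189505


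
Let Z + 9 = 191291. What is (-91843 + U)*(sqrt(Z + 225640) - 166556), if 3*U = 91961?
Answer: 30574351808/3 - 183568*sqrt(416922)/3 ≈ 1.0152e+10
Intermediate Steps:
U = 91961/3 (U = (1/3)*91961 = 91961/3 ≈ 30654.)
Z = 191282 (Z = -9 + 191291 = 191282)
(-91843 + U)*(sqrt(Z + 225640) - 166556) = (-91843 + 91961/3)*(sqrt(191282 + 225640) - 166556) = -183568*(sqrt(416922) - 166556)/3 = -183568*(-166556 + sqrt(416922))/3 = 30574351808/3 - 183568*sqrt(416922)/3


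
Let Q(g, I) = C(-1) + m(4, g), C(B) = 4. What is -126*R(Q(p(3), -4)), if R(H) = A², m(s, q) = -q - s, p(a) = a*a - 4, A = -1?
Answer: -126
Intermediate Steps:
p(a) = -4 + a² (p(a) = a² - 4 = -4 + a²)
Q(g, I) = -g (Q(g, I) = 4 + (-g - 1*4) = 4 + (-g - 4) = 4 + (-4 - g) = -g)
R(H) = 1 (R(H) = (-1)² = 1)
-126*R(Q(p(3), -4)) = -126*1 = -126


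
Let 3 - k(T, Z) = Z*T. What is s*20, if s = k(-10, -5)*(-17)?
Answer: 15980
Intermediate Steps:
k(T, Z) = 3 - T*Z (k(T, Z) = 3 - Z*T = 3 - T*Z)
s = 799 (s = (3 - 1*(-10)*(-5))*(-17) = (3 - 50)*(-17) = -47*(-17) = 799)
s*20 = 799*20 = 15980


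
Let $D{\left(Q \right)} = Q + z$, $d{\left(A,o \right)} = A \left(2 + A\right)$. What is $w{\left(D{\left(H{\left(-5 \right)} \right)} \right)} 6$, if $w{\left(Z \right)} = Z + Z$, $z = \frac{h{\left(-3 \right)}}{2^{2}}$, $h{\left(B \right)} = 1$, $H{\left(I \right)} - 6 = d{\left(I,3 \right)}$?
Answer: $255$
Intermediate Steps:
$H{\left(I \right)} = 6 + I \left(2 + I\right)$
$z = \frac{1}{4}$ ($z = 1 \frac{1}{2^{2}} = 1 \cdot \frac{1}{4} = \frac{1}{4} \approx 0.25$)
$D{\left(Q \right)} = \frac{1}{4} + Q$ ($D{\left(Q \right)} = Q + \frac{1}{4} = \frac{1}{4} + Q$)
$w{\left(Z \right)} = 2 Z$
$w{\left(D{\left(H{\left(-5 \right)} \right)} \right)} 6 = 2 \left(\frac{1}{4} - \left(-6 + 5 \left(2 - 5\right)\right)\right) 6 = 2 \left(\frac{1}{4} + \left(6 - -15\right)\right) 6 = 2 \left(\frac{1}{4} + \left(6 + 15\right)\right) 6 = 2 \left(\frac{1}{4} + 21\right) 6 = 2 \cdot \frac{85}{4} \cdot 6 = \frac{85}{2} \cdot 6 = 255$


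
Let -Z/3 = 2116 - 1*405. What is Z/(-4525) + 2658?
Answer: 12032583/4525 ≈ 2659.1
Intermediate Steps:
Z = -5133 (Z = -3*(2116 - 1*405) = -3*(2116 - 405) = -3*1711 = -5133)
Z/(-4525) + 2658 = -5133/(-4525) + 2658 = -5133*(-1/4525) + 2658 = 5133/4525 + 2658 = 12032583/4525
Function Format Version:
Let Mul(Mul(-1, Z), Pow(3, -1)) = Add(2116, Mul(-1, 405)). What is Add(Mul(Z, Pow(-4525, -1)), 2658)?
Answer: Rational(12032583, 4525) ≈ 2659.1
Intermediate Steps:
Z = -5133 (Z = Mul(-3, Add(2116, Mul(-1, 405))) = Mul(-3, Add(2116, -405)) = Mul(-3, 1711) = -5133)
Add(Mul(Z, Pow(-4525, -1)), 2658) = Add(Mul(-5133, Pow(-4525, -1)), 2658) = Add(Mul(-5133, Rational(-1, 4525)), 2658) = Add(Rational(5133, 4525), 2658) = Rational(12032583, 4525)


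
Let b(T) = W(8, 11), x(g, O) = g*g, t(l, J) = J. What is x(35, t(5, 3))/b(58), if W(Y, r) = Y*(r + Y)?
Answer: 1225/152 ≈ 8.0592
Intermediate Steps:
W(Y, r) = Y*(Y + r)
x(g, O) = g²
b(T) = 152 (b(T) = 8*(8 + 11) = 8*19 = 152)
x(35, t(5, 3))/b(58) = 35²/152 = 1225*(1/152) = 1225/152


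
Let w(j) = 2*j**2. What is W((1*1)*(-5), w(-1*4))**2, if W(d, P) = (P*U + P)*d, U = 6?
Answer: 1254400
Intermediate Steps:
W(d, P) = 7*P*d (W(d, P) = (P*6 + P)*d = (6*P + P)*d = (7*P)*d = 7*P*d)
W((1*1)*(-5), w(-1*4))**2 = (7*(2*(-1*4)**2)*((1*1)*(-5)))**2 = (7*(2*(-4)**2)*(1*(-5)))**2 = (7*(2*16)*(-5))**2 = (7*32*(-5))**2 = (-1120)**2 = 1254400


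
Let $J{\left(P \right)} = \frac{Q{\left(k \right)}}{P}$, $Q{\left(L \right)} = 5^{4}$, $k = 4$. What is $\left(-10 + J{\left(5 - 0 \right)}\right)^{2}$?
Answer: $13225$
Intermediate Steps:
$Q{\left(L \right)} = 625$
$J{\left(P \right)} = \frac{625}{P}$
$\left(-10 + J{\left(5 - 0 \right)}\right)^{2} = \left(-10 + \frac{625}{5 - 0}\right)^{2} = \left(-10 + \frac{625}{5 + 0}\right)^{2} = \left(-10 + \frac{625}{5}\right)^{2} = \left(-10 + 625 \cdot \frac{1}{5}\right)^{2} = \left(-10 + 125\right)^{2} = 115^{2} = 13225$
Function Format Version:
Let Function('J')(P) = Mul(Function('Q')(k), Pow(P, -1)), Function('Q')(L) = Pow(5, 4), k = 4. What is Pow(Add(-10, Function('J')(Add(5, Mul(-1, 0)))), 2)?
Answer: 13225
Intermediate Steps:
Function('Q')(L) = 625
Function('J')(P) = Mul(625, Pow(P, -1))
Pow(Add(-10, Function('J')(Add(5, Mul(-1, 0)))), 2) = Pow(Add(-10, Mul(625, Pow(Add(5, Mul(-1, 0)), -1))), 2) = Pow(Add(-10, Mul(625, Pow(Add(5, 0), -1))), 2) = Pow(Add(-10, Mul(625, Pow(5, -1))), 2) = Pow(Add(-10, Mul(625, Rational(1, 5))), 2) = Pow(Add(-10, 125), 2) = Pow(115, 2) = 13225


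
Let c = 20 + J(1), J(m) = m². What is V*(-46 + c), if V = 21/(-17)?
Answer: 525/17 ≈ 30.882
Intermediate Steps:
V = -21/17 (V = 21*(-1/17) = -21/17 ≈ -1.2353)
c = 21 (c = 20 + 1² = 20 + 1 = 21)
V*(-46 + c) = -21*(-46 + 21)/17 = -21/17*(-25) = 525/17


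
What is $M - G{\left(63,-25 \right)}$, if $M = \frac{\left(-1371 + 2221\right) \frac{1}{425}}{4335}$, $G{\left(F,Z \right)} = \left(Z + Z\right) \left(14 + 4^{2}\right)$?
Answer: $\frac{6502502}{4335} \approx 1500.0$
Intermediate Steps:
$G{\left(F,Z \right)} = 60 Z$ ($G{\left(F,Z \right)} = 2 Z \left(14 + 16\right) = 2 Z 30 = 60 Z$)
$M = \frac{2}{4335}$ ($M = 850 \cdot \frac{1}{425} \cdot \frac{1}{4335} = 2 \cdot \frac{1}{4335} = \frac{2}{4335} \approx 0.00046136$)
$M - G{\left(63,-25 \right)} = \frac{2}{4335} - 60 \left(-25\right) = \frac{2}{4335} - -1500 = \frac{2}{4335} + 1500 = \frac{6502502}{4335}$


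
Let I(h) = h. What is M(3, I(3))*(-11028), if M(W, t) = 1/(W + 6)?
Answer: -3676/3 ≈ -1225.3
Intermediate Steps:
M(W, t) = 1/(6 + W)
M(3, I(3))*(-11028) = -11028/(6 + 3) = -11028/9 = (⅑)*(-11028) = -3676/3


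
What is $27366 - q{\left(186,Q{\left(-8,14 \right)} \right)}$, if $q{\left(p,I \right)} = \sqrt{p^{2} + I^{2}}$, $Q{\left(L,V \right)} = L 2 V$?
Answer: $27366 - 2 \sqrt{21193} \approx 27075.0$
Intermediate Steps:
$Q{\left(L,V \right)} = 2 L V$
$q{\left(p,I \right)} = \sqrt{I^{2} + p^{2}}$
$27366 - q{\left(186,Q{\left(-8,14 \right)} \right)} = 27366 - \sqrt{\left(2 \left(-8\right) 14\right)^{2} + 186^{2}} = 27366 - \sqrt{\left(-224\right)^{2} + 34596} = 27366 - \sqrt{50176 + 34596} = 27366 - \sqrt{84772} = 27366 - 2 \sqrt{21193}$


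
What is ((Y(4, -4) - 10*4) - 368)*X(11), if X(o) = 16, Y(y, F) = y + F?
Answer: -6528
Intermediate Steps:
Y(y, F) = F + y
((Y(4, -4) - 10*4) - 368)*X(11) = (((-4 + 4) - 10*4) - 368)*16 = ((0 - 40) - 368)*16 = (-40 - 368)*16 = -408*16 = -6528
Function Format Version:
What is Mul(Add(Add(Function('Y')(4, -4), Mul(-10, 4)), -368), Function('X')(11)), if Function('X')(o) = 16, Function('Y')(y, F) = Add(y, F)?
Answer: -6528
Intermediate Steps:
Function('Y')(y, F) = Add(F, y)
Mul(Add(Add(Function('Y')(4, -4), Mul(-10, 4)), -368), Function('X')(11)) = Mul(Add(Add(Add(-4, 4), Mul(-10, 4)), -368), 16) = Mul(Add(Add(0, -40), -368), 16) = Mul(Add(-40, -368), 16) = Mul(-408, 16) = -6528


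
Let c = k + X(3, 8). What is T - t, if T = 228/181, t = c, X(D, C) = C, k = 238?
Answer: -44298/181 ≈ -244.74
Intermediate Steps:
c = 246 (c = 238 + 8 = 246)
t = 246
T = 228/181 (T = 228*(1/181) = 228/181 ≈ 1.2597)
T - t = 228/181 - 1*246 = 228/181 - 246 = -44298/181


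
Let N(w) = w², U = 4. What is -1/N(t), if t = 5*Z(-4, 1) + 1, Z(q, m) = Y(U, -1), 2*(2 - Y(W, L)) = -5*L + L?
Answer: -1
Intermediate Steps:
Y(W, L) = 2 + 2*L (Y(W, L) = 2 - (-5*L + L)/2 = 2 - (-2)*L = 2 + 2*L)
Z(q, m) = 0 (Z(q, m) = 2 + 2*(-1) = 2 - 2 = 0)
t = 1 (t = 5*0 + 1 = 0 + 1 = 1)
-1/N(t) = -1/(1²) = -1/1 = -1*1 = -1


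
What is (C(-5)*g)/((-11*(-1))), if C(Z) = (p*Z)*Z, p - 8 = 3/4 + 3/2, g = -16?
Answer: -4100/11 ≈ -372.73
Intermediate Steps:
p = 41/4 (p = 8 + (3/4 + 3/2) = 8 + 9/4 = 41/4 ≈ 10.250)
C(Z) = 41*Z**2/4 (C(Z) = (41*Z/4)*Z = 41*Z**2/4)
(C(-5)*g)/((-11*(-1))) = (((41/4)*(-5)**2)*(-16))/((-11*(-1))) = (((41/4)*25)*(-16))/11 = ((1025/4)*(-16))*(1/11) = -4100*1/11 = -4100/11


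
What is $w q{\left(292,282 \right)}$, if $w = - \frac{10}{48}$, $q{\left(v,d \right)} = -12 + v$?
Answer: $- \frac{175}{3} \approx -58.333$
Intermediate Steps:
$w = - \frac{5}{24}$ ($w = \left(-10\right) \frac{1}{48} = - \frac{5}{24} \approx -0.20833$)
$w q{\left(292,282 \right)} = - \frac{5 \left(-12 + 292\right)}{24} = \left(- \frac{5}{24}\right) 280 = - \frac{175}{3}$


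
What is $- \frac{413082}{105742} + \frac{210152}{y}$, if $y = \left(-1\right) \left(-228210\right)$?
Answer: $- \frac{18011887609}{6032845455} \approx -2.9856$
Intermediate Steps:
$y = 228210$
$- \frac{413082}{105742} + \frac{210152}{y} = - \frac{413082}{105742} + \frac{210152}{228210} = \left(-413082\right) \frac{1}{105742} + 210152 \cdot \frac{1}{228210} = - \frac{206541}{52871} + \frac{105076}{114105} = - \frac{18011887609}{6032845455}$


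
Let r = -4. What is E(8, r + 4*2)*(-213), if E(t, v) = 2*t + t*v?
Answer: -10224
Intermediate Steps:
E(8, r + 4*2)*(-213) = (8*(2 + (-4 + 4*2)))*(-213) = (8*(2 + (-4 + 8)))*(-213) = (8*(2 + 4))*(-213) = (8*6)*(-213) = 48*(-213) = -10224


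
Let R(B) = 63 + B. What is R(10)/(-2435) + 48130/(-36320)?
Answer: -11984791/8843920 ≈ -1.3551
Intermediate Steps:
R(10)/(-2435) + 48130/(-36320) = (63 + 10)/(-2435) + 48130/(-36320) = 73*(-1/2435) + 48130*(-1/36320) = -73/2435 - 4813/3632 = -11984791/8843920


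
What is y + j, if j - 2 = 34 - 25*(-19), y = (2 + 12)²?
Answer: 707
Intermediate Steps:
y = 196 (y = 14² = 196)
j = 511 (j = 2 + (34 - 25*(-19)) = 2 + (34 + 475) = 2 + 509 = 511)
y + j = 196 + 511 = 707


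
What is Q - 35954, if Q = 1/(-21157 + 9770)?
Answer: -409408199/11387 ≈ -35954.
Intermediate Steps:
Q = -1/11387 (Q = 1/(-11387) = -1/11387 ≈ -8.7819e-5)
Q - 35954 = -1/11387 - 35954 = -409408199/11387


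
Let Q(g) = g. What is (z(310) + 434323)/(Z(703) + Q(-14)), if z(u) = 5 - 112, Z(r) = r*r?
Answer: 434216/494195 ≈ 0.87863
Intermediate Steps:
Z(r) = r²
z(u) = -107
(z(310) + 434323)/(Z(703) + Q(-14)) = (-107 + 434323)/(703² - 14) = 434216/(494209 - 14) = 434216/494195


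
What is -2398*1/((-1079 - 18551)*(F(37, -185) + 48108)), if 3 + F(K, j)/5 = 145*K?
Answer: 1199/735320170 ≈ 1.6306e-6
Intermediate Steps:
F(K, j) = -15 + 725*K (F(K, j) = -15 + 5*(145*K) = -15 + 725*K)
-2398*1/((-1079 - 18551)*(F(37, -185) + 48108)) = -2398*1/((-1079 - 18551)*((-15 + 725*37) + 48108)) = -2398*(-1/(19630*((-15 + 26825) + 48108))) = -2398*(-1/(19630*(26810 + 48108))) = -2398/((-19630*74918)) = -2398/(-1470640340) = -2398*(-1/1470640340) = 1199/735320170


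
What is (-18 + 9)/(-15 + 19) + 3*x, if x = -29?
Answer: -357/4 ≈ -89.250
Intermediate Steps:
(-18 + 9)/(-15 + 19) + 3*x = (-18 + 9)/(-15 + 19) + 3*(-29) = -9/4 - 87 = -357/4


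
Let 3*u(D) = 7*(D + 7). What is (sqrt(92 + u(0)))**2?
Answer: 325/3 ≈ 108.33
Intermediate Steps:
u(D) = 49/3 + 7*D/3 (u(D) = (7*(D + 7))/3 = (7*(7 + D))/3 = (49 + 7*D)/3 = 49/3 + 7*D/3)
(sqrt(92 + u(0)))**2 = (sqrt(92 + (49/3 + (7/3)*0)))**2 = (sqrt(92 + (49/3 + 0)))**2 = (sqrt(92 + 49/3))**2 = (sqrt(325/3))**2 = (5*sqrt(39)/3)**2 = 325/3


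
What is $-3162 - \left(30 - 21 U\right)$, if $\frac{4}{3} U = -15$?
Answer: $- \frac{13713}{4} \approx -3428.3$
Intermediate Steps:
$U = - \frac{45}{4}$ ($U = \frac{3}{4} \left(-15\right) = - \frac{45}{4} \approx -11.25$)
$-3162 - \left(30 - 21 U\right) = -3162 - \left(30 - - \frac{945}{4}\right) = -3162 - \left(30 + \frac{945}{4}\right) = -3162 - \frac{1065}{4} = - \frac{13713}{4}$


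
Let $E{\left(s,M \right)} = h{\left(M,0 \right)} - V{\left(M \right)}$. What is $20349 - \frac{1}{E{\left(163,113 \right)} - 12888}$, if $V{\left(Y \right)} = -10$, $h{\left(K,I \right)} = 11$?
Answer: $\frac{261830584}{12867} \approx 20349.0$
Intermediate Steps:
$E{\left(s,M \right)} = 21$ ($E{\left(s,M \right)} = 11 - -10 = 11 + 10 = 21$)
$20349 - \frac{1}{E{\left(163,113 \right)} - 12888} = 20349 - \frac{1}{21 - 12888} = 20349 - \frac{1}{-12867} = 20349 - - \frac{1}{12867} = 20349 + \frac{1}{12867} = \frac{261830584}{12867}$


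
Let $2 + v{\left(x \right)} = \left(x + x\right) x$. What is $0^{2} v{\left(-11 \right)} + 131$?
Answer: $131$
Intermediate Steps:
$v{\left(x \right)} = -2 + 2 x^{2}$ ($v{\left(x \right)} = -2 + \left(x + x\right) x = -2 + 2 x x = -2 + 2 x^{2}$)
$0^{2} v{\left(-11 \right)} + 131 = 0^{2} \left(-2 + 2 \left(-11\right)^{2}\right) + 131 = 0 \left(-2 + 2 \cdot 121\right) + 131 = 0 \left(-2 + 242\right) + 131 = 0 \cdot 240 + 131 = 0 + 131 = 131$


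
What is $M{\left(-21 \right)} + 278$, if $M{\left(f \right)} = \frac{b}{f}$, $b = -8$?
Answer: $\frac{5846}{21} \approx 278.38$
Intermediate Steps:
$M{\left(f \right)} = - \frac{8}{f}$
$M{\left(-21 \right)} + 278 = - \frac{8}{-21} + 278 = \left(-8\right) \left(- \frac{1}{21}\right) + 278 = \frac{8}{21} + 278 = \frac{5846}{21}$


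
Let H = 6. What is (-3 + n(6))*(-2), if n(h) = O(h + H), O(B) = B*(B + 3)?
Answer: -354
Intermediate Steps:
O(B) = B*(3 + B)
n(h) = (6 + h)*(9 + h) (n(h) = (h + 6)*(3 + (h + 6)) = (6 + h)*(3 + (6 + h)) = (6 + h)*(9 + h))
(-3 + n(6))*(-2) = (-3 + (6 + 6)*(9 + 6))*(-2) = (-3 + 12*15)*(-2) = (-3 + 180)*(-2) = 177*(-2) = -354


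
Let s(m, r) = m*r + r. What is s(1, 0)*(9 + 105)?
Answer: 0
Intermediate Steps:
s(m, r) = r + m*r
s(1, 0)*(9 + 105) = (0*(1 + 1))*(9 + 105) = (0*2)*114 = 0*114 = 0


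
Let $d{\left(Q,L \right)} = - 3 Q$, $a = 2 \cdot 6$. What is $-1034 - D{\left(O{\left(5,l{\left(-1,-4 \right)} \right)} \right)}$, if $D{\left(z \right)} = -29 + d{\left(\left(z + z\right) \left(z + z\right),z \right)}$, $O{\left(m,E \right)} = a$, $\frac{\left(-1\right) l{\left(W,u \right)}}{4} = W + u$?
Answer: $723$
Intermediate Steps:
$l{\left(W,u \right)} = - 4 W - 4 u$ ($l{\left(W,u \right)} = - 4 \left(W + u\right) = - 4 W - 4 u$)
$a = 12$
$O{\left(m,E \right)} = 12$
$D{\left(z \right)} = -29 - 12 z^{2}$ ($D{\left(z \right)} = -29 - 3 \left(z + z\right) \left(z + z\right) = -29 - 3 \cdot 2 z 2 z = -29 - 3 \cdot 4 z^{2} = -29 - 12 z^{2}$)
$-1034 - D{\left(O{\left(5,l{\left(-1,-4 \right)} \right)} \right)} = -1034 - \left(-29 - 12 \cdot 12^{2}\right) = -1034 - \left(-29 - 1728\right) = -1034 - -1757 = -1034 + 1757 = 723$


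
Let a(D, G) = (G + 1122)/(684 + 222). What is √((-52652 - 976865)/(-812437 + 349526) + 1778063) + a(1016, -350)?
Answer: 386/453 + √381015540621699010/462911 ≈ 1334.3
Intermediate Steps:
a(D, G) = 187/151 + G/906 (a(D, G) = (1122 + G)/906 = (1122 + G)*(1/906) = 187/151 + G/906)
√((-52652 - 976865)/(-812437 + 349526) + 1778063) + a(1016, -350) = √((-52652 - 976865)/(-812437 + 349526) + 1778063) + (187/151 + (1/906)*(-350)) = √(-1029517/(-462911) + 1778063) + (187/151 - 175/453) = √(-1029517*(-1/462911) + 1778063) + 386/453 = √(1029517/462911 + 1778063) + 386/453 = √(823085950910/462911) + 386/453 = √381015540621699010/462911 + 386/453 = 386/453 + √381015540621699010/462911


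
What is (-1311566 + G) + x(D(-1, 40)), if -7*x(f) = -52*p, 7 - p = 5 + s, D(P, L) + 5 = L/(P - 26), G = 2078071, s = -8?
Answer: 5366055/7 ≈ 7.6658e+5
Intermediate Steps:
D(P, L) = -5 + L/(-26 + P) (D(P, L) = -5 + L/(P - 26) = -5 + L/(-26 + P))
p = 10 (p = 7 - (5 - 8) = 7 - 1*(-3) = 7 + 3 = 10)
x(f) = 520/7 (x(f) = -(-52)*10/7 = -⅐*(-520) = 520/7)
(-1311566 + G) + x(D(-1, 40)) = (-1311566 + 2078071) + 520/7 = 766505 + 520/7 = 5366055/7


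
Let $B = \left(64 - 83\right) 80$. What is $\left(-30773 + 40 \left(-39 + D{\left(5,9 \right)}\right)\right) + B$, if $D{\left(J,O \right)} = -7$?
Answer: $-34133$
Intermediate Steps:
$B = -1520$ ($B = \left(-19\right) 80 = -1520$)
$\left(-30773 + 40 \left(-39 + D{\left(5,9 \right)}\right)\right) + B = \left(-30773 + 40 \left(-39 - 7\right)\right) - 1520 = \left(-30773 + 40 \left(-46\right)\right) - 1520 = \left(-30773 - 1840\right) - 1520 = -32613 - 1520 = -34133$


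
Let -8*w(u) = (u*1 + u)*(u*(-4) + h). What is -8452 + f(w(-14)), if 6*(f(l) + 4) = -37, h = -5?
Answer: -50773/6 ≈ -8462.2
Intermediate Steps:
w(u) = -u*(-5 - 4*u)/4 (w(u) = -(u*1 + u)*(u*(-4) - 5)/8 = -(u + u)*(-4*u - 5)/8 = -2*u*(-5 - 4*u)/8 = -u*(-5 - 4*u)/4)
f(l) = -61/6 (f(l) = -4 + (1/6)*(-37) = -4 - 37/6 = -61/6)
-8452 + f(w(-14)) = -8452 - 61/6 = -50773/6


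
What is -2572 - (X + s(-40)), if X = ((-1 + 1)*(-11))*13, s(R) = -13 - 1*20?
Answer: -2539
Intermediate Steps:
s(R) = -33 (s(R) = -13 - 20 = -33)
X = 0 (X = (0*(-11))*13 = 0*13 = 0)
-2572 - (X + s(-40)) = -2572 - (0 - 33) = -2572 - 1*(-33) = -2572 + 33 = -2539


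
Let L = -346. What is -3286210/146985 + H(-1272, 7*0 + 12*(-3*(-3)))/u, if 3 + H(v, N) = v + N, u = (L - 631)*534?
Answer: -114286891819/5112314682 ≈ -22.355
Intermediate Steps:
u = -521718 (u = (-346 - 631)*534 = -977*534 = -521718)
H(v, N) = -3 + N + v (H(v, N) = -3 + (v + N) = -3 + (N + v) = -3 + N + v)
-3286210/146985 + H(-1272, 7*0 + 12*(-3*(-3)))/u = -3286210/146985 + (-3 + (7*0 + 12*(-3*(-3))) - 1272)/(-521718) = -3286210*1/146985 + (-3 + (0 + 12*9) - 1272)*(-1/521718) = -657242/29397 + (-3 + (0 + 108) - 1272)*(-1/521718) = -657242/29397 + (-3 + 108 - 1272)*(-1/521718) = -657242/29397 - 1167*(-1/521718) = -657242/29397 + 389/173906 = -114286891819/5112314682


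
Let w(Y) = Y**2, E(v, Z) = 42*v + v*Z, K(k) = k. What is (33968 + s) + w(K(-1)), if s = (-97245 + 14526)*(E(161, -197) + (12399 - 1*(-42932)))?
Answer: -2512638375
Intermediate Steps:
E(v, Z) = 42*v + Z*v
s = -2512672344 (s = (-97245 + 14526)*(161*(42 - 197) + (12399 - 1*(-42932))) = -82719*(161*(-155) + (12399 + 42932)) = -82719*(-24955 + 55331) = -82719*30376 = -2512672344)
(33968 + s) + w(K(-1)) = (33968 - 2512672344) + (-1)**2 = -2512638376 + 1 = -2512638375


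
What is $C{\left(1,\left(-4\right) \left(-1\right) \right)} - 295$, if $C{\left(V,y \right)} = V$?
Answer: $-294$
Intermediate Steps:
$C{\left(1,\left(-4\right) \left(-1\right) \right)} - 295 = 1 - 295 = -294$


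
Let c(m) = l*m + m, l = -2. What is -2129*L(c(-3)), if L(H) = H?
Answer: -6387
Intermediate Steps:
c(m) = -m (c(m) = -2*m + m = -m)
-2129*L(c(-3)) = -(-2129)*(-3) = -2129*3 = -6387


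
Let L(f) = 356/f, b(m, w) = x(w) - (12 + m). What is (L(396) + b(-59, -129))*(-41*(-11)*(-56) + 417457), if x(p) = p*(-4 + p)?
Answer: 668030080285/99 ≈ 6.7478e+9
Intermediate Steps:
b(m, w) = -12 - m + w*(-4 + w) (b(m, w) = w*(-4 + w) - (12 + m) = w*(-4 + w) + (-12 - m) = -12 - m + w*(-4 + w))
(L(396) + b(-59, -129))*(-41*(-11)*(-56) + 417457) = (356/396 + (-12 - 1*(-59) - 129*(-4 - 129)))*(-41*(-11)*(-56) + 417457) = (356*(1/396) + (-12 + 59 - 129*(-133)))*(451*(-56) + 417457) = (89/99 + (-12 + 59 + 17157))*(-25256 + 417457) = (89/99 + 17204)*392201 = (1703285/99)*392201 = 668030080285/99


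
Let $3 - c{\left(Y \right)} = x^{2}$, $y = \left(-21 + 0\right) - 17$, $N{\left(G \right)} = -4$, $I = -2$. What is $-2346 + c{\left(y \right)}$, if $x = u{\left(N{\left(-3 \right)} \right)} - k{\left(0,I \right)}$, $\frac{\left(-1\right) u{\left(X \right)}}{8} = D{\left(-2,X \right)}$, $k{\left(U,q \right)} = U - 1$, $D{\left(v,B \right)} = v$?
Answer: $-2632$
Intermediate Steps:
$k{\left(U,q \right)} = -1 + U$ ($k{\left(U,q \right)} = U - 1 = -1 + U$)
$u{\left(X \right)} = 16$ ($u{\left(X \right)} = \left(-8\right) \left(-2\right) = 16$)
$x = 17$ ($x = 16 - \left(-1 + 0\right) = 16 - -1 = 16 + 1 = 17$)
$y = -38$ ($y = -21 - 17 = -38$)
$c{\left(Y \right)} = -286$ ($c{\left(Y \right)} = 3 - 17^{2} = 3 - 289 = -286$)
$-2346 + c{\left(y \right)} = -2346 - 286 = -2632$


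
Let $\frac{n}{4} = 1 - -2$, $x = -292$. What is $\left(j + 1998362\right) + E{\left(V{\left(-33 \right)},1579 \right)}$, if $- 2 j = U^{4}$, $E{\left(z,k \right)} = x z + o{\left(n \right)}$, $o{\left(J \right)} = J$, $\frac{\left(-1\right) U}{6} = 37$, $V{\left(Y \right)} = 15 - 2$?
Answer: $-1212461750$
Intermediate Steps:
$V{\left(Y \right)} = 13$ ($V{\left(Y \right)} = 15 - 2 = 13$)
$U = -222$ ($U = \left(-6\right) 37 = -222$)
$n = 12$ ($n = 4 \left(1 - -2\right) = 4 \left(1 + 2\right) = 4 \cdot 3 = 12$)
$E{\left(z,k \right)} = 12 - 292 z$ ($E{\left(z,k \right)} = - 292 z + 12 = 12 - 292 z$)
$j = -1214456328$ ($j = - \frac{\left(-222\right)^{4}}{2} = \left(- \frac{1}{2}\right) 2428912656 = -1214456328$)
$\left(j + 1998362\right) + E{\left(V{\left(-33 \right)},1579 \right)} = \left(-1214456328 + 1998362\right) + \left(12 - 3796\right) = -1212457966 + \left(12 - 3796\right) = -1212457966 - 3784 = -1212461750$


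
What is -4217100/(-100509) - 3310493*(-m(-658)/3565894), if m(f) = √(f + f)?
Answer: 1405700/33503 + 3310493*I*√329/1782947 ≈ 41.957 + 33.678*I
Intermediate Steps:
m(f) = √2*√f (m(f) = √(2*f) = √2*√f)
-4217100/(-100509) - 3310493*(-m(-658)/3565894) = -4217100/(-100509) - 3310493*(-I*√329/1782947) = -4217100*(-1/100509) - 3310493*(-I*√329/1782947) = 1405700/33503 - 3310493*(-I*√329/1782947) = 1405700/33503 - (-3310493)*I*√329/1782947 = 1405700/33503 + 3310493*I*√329/1782947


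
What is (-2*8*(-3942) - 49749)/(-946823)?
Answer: -13323/946823 ≈ -0.014071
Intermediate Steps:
(-2*8*(-3942) - 49749)/(-946823) = (-16*(-3942) - 49749)*(-1/946823) = (63072 - 49749)*(-1/946823) = 13323*(-1/946823) = -13323/946823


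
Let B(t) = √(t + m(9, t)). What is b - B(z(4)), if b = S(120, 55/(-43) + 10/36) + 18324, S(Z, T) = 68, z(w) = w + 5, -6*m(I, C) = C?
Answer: 18392 - √30/2 ≈ 18389.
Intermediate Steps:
m(I, C) = -C/6
z(w) = 5 + w
B(t) = √30*√t/6 (B(t) = √(t - t/6) = √(5*t/6) = √30*√t/6)
b = 18392 (b = 68 + 18324 = 18392)
b - B(z(4)) = 18392 - √30*√(5 + 4)/6 = 18392 - √30*√9/6 = 18392 - √30*3/6 = 18392 - √30/2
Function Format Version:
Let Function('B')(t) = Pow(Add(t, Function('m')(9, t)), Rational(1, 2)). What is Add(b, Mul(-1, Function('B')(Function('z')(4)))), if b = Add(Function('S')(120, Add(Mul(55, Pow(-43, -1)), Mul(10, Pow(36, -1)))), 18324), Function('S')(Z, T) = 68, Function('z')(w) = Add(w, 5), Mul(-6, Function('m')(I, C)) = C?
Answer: Add(18392, Mul(Rational(-1, 2), Pow(30, Rational(1, 2)))) ≈ 18389.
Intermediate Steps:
Function('m')(I, C) = Mul(Rational(-1, 6), C)
Function('z')(w) = Add(5, w)
Function('B')(t) = Mul(Rational(1, 6), Pow(30, Rational(1, 2)), Pow(t, Rational(1, 2))) (Function('B')(t) = Pow(Add(t, Mul(Rational(-1, 6), t)), Rational(1, 2)) = Pow(Mul(Rational(5, 6), t), Rational(1, 2)) = Mul(Rational(1, 6), Pow(30, Rational(1, 2)), Pow(t, Rational(1, 2))))
b = 18392 (b = Add(68, 18324) = 18392)
Add(b, Mul(-1, Function('B')(Function('z')(4)))) = Add(18392, Mul(-1, Mul(Rational(1, 6), Pow(30, Rational(1, 2)), Pow(Add(5, 4), Rational(1, 2))))) = Add(18392, Mul(-1, Mul(Rational(1, 6), Pow(30, Rational(1, 2)), Pow(9, Rational(1, 2))))) = Add(18392, Mul(-1, Mul(Rational(1, 6), Pow(30, Rational(1, 2)), 3))) = Add(18392, Mul(-1, Mul(Rational(1, 2), Pow(30, Rational(1, 2))))) = Add(18392, Mul(Rational(-1, 2), Pow(30, Rational(1, 2))))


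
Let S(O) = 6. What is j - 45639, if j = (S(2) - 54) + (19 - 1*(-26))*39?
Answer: -43932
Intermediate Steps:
j = 1707 (j = (6 - 54) + (19 - 1*(-26))*39 = -48 + (19 + 26)*39 = -48 + 45*39 = -48 + 1755 = 1707)
j - 45639 = 1707 - 45639 = -43932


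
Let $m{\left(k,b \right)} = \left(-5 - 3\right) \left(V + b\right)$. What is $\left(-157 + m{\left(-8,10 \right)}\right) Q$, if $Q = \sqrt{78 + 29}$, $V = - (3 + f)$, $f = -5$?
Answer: $- 253 \sqrt{107} \approx -2617.1$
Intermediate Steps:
$V = 2$ ($V = - (3 - 5) = \left(-1\right) \left(-2\right) = 2$)
$m{\left(k,b \right)} = -16 - 8 b$ ($m{\left(k,b \right)} = \left(-5 - 3\right) \left(2 + b\right) = - 8 \left(2 + b\right) = -16 - 8 b$)
$Q = \sqrt{107} \approx 10.344$
$\left(-157 + m{\left(-8,10 \right)}\right) Q = \left(-157 - 96\right) \sqrt{107} = - 253 \sqrt{107}$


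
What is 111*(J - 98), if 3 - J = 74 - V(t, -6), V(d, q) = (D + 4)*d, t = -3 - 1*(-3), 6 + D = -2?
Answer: -18759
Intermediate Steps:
D = -8 (D = -6 - 2 = -8)
t = 0 (t = -3 + 3 = 0)
V(d, q) = -4*d (V(d, q) = (-8 + 4)*d = -4*d)
J = -71 (J = 3 - (74 - (-4)*0) = 3 - (74 - 1*0) = 3 - (74 + 0) = 3 - 1*74 = 3 - 74 = -71)
111*(J - 98) = 111*(-71 - 98) = 111*(-169) = -18759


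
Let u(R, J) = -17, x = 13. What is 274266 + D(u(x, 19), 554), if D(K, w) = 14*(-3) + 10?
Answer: 274234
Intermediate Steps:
D(K, w) = -32 (D(K, w) = -42 + 10 = -32)
274266 + D(u(x, 19), 554) = 274266 - 32 = 274234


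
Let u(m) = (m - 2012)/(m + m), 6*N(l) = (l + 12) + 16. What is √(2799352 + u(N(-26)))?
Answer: √11185338/2 ≈ 1672.2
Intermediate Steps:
N(l) = 14/3 + l/6 (N(l) = ((l + 12) + 16)/6 = ((12 + l) + 16)/6 = (28 + l)/6 = 14/3 + l/6)
u(m) = (-2012 + m)/(2*m) (u(m) = (-2012 + m)/((2*m)) = (-2012 + m)*(1/(2*m)) = (-2012 + m)/(2*m))
√(2799352 + u(N(-26))) = √(2799352 + (-2012 + (14/3 + (⅙)*(-26)))/(2*(14/3 + (⅙)*(-26)))) = √(2799352 + (-2012 + (14/3 - 13/3))/(2*(14/3 - 13/3))) = √(2799352 + (-2012 + ⅓)/(2*(⅓))) = √(2799352 + (½)*3*(-6035/3)) = √(2799352 - 6035/2) = √(5592669/2) = √11185338/2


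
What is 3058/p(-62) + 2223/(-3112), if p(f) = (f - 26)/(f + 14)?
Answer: 5188593/3112 ≈ 1667.3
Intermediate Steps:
p(f) = (-26 + f)/(14 + f)
3058/p(-62) + 2223/(-3112) = 3058/(((-26 - 62)/(14 - 62))) + 2223/(-3112) = 3058/((-88/(-48))) + 2223*(-1/3112) = 3058/((-1/48*(-88))) - 2223/3112 = 3058/(11/6) - 2223/3112 = 3058*(6/11) - 2223/3112 = 1668 - 2223/3112 = 5188593/3112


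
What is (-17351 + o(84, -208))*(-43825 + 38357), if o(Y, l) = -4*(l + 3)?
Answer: 90391508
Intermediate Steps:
o(Y, l) = -12 - 4*l (o(Y, l) = -4*(3 + l) = -12 - 4*l)
(-17351 + o(84, -208))*(-43825 + 38357) = (-17351 + (-12 - 4*(-208)))*(-43825 + 38357) = (-17351 + (-12 + 832))*(-5468) = (-17351 + 820)*(-5468) = -16531*(-5468) = 90391508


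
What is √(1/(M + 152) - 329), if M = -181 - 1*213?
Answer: I*√159238/22 ≈ 18.138*I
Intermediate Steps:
M = -394 (M = -181 - 213 = -394)
√(1/(M + 152) - 329) = √(1/(-394 + 152) - 329) = √(1/(-242) - 329) = √(-1/242 - 329) = √(-79619/242) = I*√159238/22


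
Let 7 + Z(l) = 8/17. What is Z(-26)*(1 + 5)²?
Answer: -3996/17 ≈ -235.06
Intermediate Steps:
Z(l) = -111/17 (Z(l) = -7 + 8/17 = -111/17)
Z(-26)*(1 + 5)² = -111*(1 + 5)²/17 = -111/17*6² = -111/17*36 = -3996/17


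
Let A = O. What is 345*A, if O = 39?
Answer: 13455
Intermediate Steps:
A = 39
345*A = 345*39 = 13455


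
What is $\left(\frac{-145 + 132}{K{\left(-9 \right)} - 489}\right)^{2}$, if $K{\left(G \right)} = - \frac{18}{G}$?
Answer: $\frac{169}{237169} \approx 0.00071257$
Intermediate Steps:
$\left(\frac{-145 + 132}{K{\left(-9 \right)} - 489}\right)^{2} = \left(\frac{-145 + 132}{- \frac{18}{-9} - 489}\right)^{2} = \left(- \frac{13}{\left(-18\right) \left(- \frac{1}{9}\right) - 489}\right)^{2} = \left(- \frac{13}{2 - 489}\right)^{2} = \left(- \frac{13}{-487}\right)^{2} = \left(\left(-13\right) \left(- \frac{1}{487}\right)\right)^{2} = \left(\frac{13}{487}\right)^{2} = \frac{169}{237169}$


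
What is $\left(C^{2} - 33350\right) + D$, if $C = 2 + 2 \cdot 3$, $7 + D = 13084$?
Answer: $-20209$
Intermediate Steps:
$D = 13077$ ($D = -7 + 13084 = 13077$)
$C = 8$ ($C = 2 + 6 = 8$)
$\left(C^{2} - 33350\right) + D = \left(8^{2} - 33350\right) + 13077 = \left(64 - 33350\right) + 13077 = -33286 + 13077 = -20209$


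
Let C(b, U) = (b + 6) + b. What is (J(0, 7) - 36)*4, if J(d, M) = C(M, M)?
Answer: -64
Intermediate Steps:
C(b, U) = 6 + 2*b (C(b, U) = (6 + b) + b = 6 + 2*b)
J(d, M) = 6 + 2*M
(J(0, 7) - 36)*4 = ((6 + 2*7) - 36)*4 = ((6 + 14) - 36)*4 = (20 - 36)*4 = -16*4 = -64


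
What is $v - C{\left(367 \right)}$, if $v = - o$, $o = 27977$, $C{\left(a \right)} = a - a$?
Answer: $-27977$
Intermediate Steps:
$C{\left(a \right)} = 0$
$v = -27977$ ($v = \left(-1\right) 27977 = -27977$)
$v - C{\left(367 \right)} = -27977 - 0 = -27977 + 0 = -27977$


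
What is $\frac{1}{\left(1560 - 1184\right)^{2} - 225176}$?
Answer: $- \frac{1}{83800} \approx -1.1933 \cdot 10^{-5}$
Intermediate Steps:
$\frac{1}{\left(1560 - 1184\right)^{2} - 225176} = \frac{1}{376^{2} - 225176} = \frac{1}{141376 - 225176} = \frac{1}{-83800} = - \frac{1}{83800}$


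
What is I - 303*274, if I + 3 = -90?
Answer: -83115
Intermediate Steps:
I = -93 (I = -3 - 90 = -93)
I - 303*274 = -93 - 303*274 = -93 - 83022 = -83115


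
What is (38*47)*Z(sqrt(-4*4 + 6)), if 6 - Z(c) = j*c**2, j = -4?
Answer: -60724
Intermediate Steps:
Z(c) = 6 + 4*c**2 (Z(c) = 6 - (-4)*c**2 = 6 + 4*c**2)
(38*47)*Z(sqrt(-4*4 + 6)) = (38*47)*(6 + 4*(sqrt(-4*4 + 6))**2) = 1786*(6 + 4*(sqrt(-16 + 6))**2) = 1786*(6 + 4*(sqrt(-10))**2) = 1786*(6 + 4*(I*sqrt(10))**2) = 1786*(6 + 4*(-10)) = 1786*(6 - 40) = 1786*(-34) = -60724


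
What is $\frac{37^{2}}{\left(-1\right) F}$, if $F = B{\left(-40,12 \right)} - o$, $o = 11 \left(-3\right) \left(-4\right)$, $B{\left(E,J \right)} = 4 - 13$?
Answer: $\frac{1369}{141} \approx 9.7092$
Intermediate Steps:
$B{\left(E,J \right)} = -9$ ($B{\left(E,J \right)} = 4 - 13 = -9$)
$o = 132$ ($o = \left(-33\right) \left(-4\right) = 132$)
$F = -141$ ($F = -9 - 132 = -141$)
$\frac{37^{2}}{\left(-1\right) F} = \frac{37^{2}}{\left(-1\right) \left(-141\right)} = \frac{1369}{141}$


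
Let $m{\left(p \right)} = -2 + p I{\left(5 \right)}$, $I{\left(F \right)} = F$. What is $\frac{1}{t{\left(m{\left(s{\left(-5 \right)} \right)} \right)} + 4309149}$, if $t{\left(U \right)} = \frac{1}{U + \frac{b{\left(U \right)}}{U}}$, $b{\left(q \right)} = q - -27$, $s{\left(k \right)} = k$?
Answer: $\frac{27}{116347022} \approx 2.3206 \cdot 10^{-7}$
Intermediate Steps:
$b{\left(q \right)} = 27 + q$ ($b{\left(q \right)} = q + 27 = 27 + q$)
$m{\left(p \right)} = -2 + 5 p$ ($m{\left(p \right)} = -2 + p 5 = -2 + 5 p$)
$t{\left(U \right)} = \frac{1}{U + \frac{27 + U}{U}}$
$\frac{1}{t{\left(m{\left(s{\left(-5 \right)} \right)} \right)} + 4309149} = \frac{1}{\frac{-2 + 5 \left(-5\right)}{27 + \left(-2 + 5 \left(-5\right)\right) + \left(-2 + 5 \left(-5\right)\right)^{2}} + 4309149} = \frac{1}{\frac{-2 - 25}{27 - 27 + \left(-2 - 25\right)^{2}} + 4309149} = \frac{1}{- \frac{27}{27 - 27 + \left(-27\right)^{2}} + 4309149} = \frac{1}{- \frac{27}{27 - 27 + 729} + 4309149} = \frac{1}{- \frac{27}{729} + 4309149} = \frac{1}{\left(-27\right) \frac{1}{729} + 4309149} = \frac{1}{- \frac{1}{27} + 4309149} = \frac{1}{\frac{116347022}{27}} = \frac{27}{116347022}$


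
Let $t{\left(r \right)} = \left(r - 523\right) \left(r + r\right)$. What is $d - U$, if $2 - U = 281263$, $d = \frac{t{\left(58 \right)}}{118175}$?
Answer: $\frac{229227343}{815} \approx 2.8126 \cdot 10^{5}$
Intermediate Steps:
$t{\left(r \right)} = 2 r \left(-523 + r\right)$ ($t{\left(r \right)} = \left(-523 + r\right) 2 r = 2 r \left(-523 + r\right)$)
$d = - \frac{372}{815}$ ($d = \frac{2 \cdot 58 \left(-523 + 58\right)}{118175} = 2 \cdot 58 \left(-465\right) \frac{1}{118175} = \left(-53940\right) \frac{1}{118175} = - \frac{372}{815} \approx -0.45644$)
$U = -281261$ ($U = 2 - 281263 = -281261$)
$d - U = - \frac{372}{815} - -281261 = - \frac{372}{815} + 281261 = \frac{229227343}{815}$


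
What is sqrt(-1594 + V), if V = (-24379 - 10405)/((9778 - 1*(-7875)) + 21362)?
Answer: I*sqrt(933370410)/765 ≈ 39.936*I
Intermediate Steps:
V = -34784/39015 (V = -34784/((9778 + 7875) + 21362) = -34784/(17653 + 21362) = -34784/39015 ≈ -0.89155)
sqrt(-1594 + V) = sqrt(-1594 - 34784/39015) = sqrt(-62224694/39015) = I*sqrt(933370410)/765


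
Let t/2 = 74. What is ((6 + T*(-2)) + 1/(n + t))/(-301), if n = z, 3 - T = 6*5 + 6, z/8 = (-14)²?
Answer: -123553/516516 ≈ -0.23920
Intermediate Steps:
t = 148 (t = 2*74 = 148)
z = 1568 (z = 8*(-14)² = 8*196 = 1568)
T = -33 (T = 3 - (6*5 + 6) = 3 - (30 + 6) = 3 - 1*36 = 3 - 36 = -33)
n = 1568
((6 + T*(-2)) + 1/(n + t))/(-301) = ((6 - 33*(-2)) + 1/(1568 + 148))/(-301) = ((6 + 66) + 1/1716)*(-1/301) = (72 + 1/1716)*(-1/301) = (123553/1716)*(-1/301) = -123553/516516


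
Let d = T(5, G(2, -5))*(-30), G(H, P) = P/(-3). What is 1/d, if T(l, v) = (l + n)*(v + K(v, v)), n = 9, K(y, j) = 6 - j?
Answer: -1/2520 ≈ -0.00039683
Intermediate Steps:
G(H, P) = -P/3 (G(H, P) = P*(-⅓) = -P/3)
T(l, v) = 54 + 6*l (T(l, v) = (l + 9)*(v + (6 - v)) = (9 + l)*6 = 54 + 6*l)
d = -2520 (d = (54 + 6*5)*(-30) = (54 + 30)*(-30) = 84*(-30) = -2520)
1/d = 1/(-2520) = -1/2520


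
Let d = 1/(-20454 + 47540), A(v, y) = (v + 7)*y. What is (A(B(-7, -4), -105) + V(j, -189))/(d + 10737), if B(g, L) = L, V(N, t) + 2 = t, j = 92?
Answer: -13705516/290822383 ≈ -0.047127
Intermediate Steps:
V(N, t) = -2 + t
A(v, y) = y*(7 + v) (A(v, y) = (7 + v)*y = y*(7 + v))
d = 1/27086 ≈ 3.6919e-5
(A(B(-7, -4), -105) + V(j, -189))/(d + 10737) = (-105*(7 - 4) + (-2 - 189))/(1/27086 + 10737) = (-105*3 - 191)/(290822383/27086) = (-315 - 191)*(27086/290822383) = -506*27086/290822383 = -13705516/290822383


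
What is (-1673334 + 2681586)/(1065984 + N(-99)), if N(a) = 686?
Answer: 504126/533335 ≈ 0.94523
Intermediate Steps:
(-1673334 + 2681586)/(1065984 + N(-99)) = (-1673334 + 2681586)/(1065984 + 686) = 1008252/1066670 = 1008252*(1/1066670) = 504126/533335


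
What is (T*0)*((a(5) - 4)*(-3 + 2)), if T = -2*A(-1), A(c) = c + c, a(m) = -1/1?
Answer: 0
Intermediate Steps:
a(m) = -1 (a(m) = -1*1 = -1)
A(c) = 2*c
T = 4 (T = -4*(-1) = -2*(-2) = 4)
(T*0)*((a(5) - 4)*(-3 + 2)) = (4*0)*((-1 - 4)*(-3 + 2)) = 0*(-5*(-1)) = 0*5 = 0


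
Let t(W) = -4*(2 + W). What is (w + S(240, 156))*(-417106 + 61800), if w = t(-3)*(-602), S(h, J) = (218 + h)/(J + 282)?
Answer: 187289964638/219 ≈ 8.5520e+8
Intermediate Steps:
t(W) = -8 - 4*W
S(h, J) = (218 + h)/(282 + J)
w = -2408 (w = (-8 - 4*(-3))*(-602) = (-8 + 12)*(-602) = 4*(-602) = -2408)
(w + S(240, 156))*(-417106 + 61800) = (-2408 + (218 + 240)/(282 + 156))*(-417106 + 61800) = (-2408 + 458/438)*(-355306) = (-2408 + (1/438)*458)*(-355306) = (-2408 + 229/219)*(-355306) = -527123/219*(-355306) = 187289964638/219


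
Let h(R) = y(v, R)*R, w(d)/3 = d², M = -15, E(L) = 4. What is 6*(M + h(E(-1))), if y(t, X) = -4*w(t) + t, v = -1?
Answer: -402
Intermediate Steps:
w(d) = 3*d²
y(t, X) = t - 12*t² (y(t, X) = -12*t² + t = t - 12*t²)
h(R) = -13*R (h(R) = (-(1 - 12*(-1)))*R = (-(1 + 12))*R = (-1*13)*R = -13*R)
6*(M + h(E(-1))) = 6*(-15 - 13*4) = 6*(-15 - 52) = 6*(-67) = -402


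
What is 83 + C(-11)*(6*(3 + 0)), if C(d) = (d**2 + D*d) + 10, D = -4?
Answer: 3233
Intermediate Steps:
C(d) = 10 + d**2 - 4*d (C(d) = (d**2 - 4*d) + 10 = 10 + d**2 - 4*d)
83 + C(-11)*(6*(3 + 0)) = 83 + (10 + (-11)**2 - 4*(-11))*(6*(3 + 0)) = 83 + (10 + 121 + 44)*(6*3) = 83 + 175*18 = 83 + 3150 = 3233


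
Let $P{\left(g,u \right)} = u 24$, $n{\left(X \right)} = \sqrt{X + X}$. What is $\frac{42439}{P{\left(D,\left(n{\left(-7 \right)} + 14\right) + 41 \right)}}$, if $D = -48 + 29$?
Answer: $\frac{2334145}{72936} - \frac{42439 i \sqrt{14}}{72936} \approx 32.003 - 2.1771 i$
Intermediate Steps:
$n{\left(X \right)} = \sqrt{2} \sqrt{X}$ ($n{\left(X \right)} = \sqrt{2 X} = \sqrt{2} \sqrt{X}$)
$D = -19$
$P{\left(g,u \right)} = 24 u$
$\frac{42439}{P{\left(D,\left(n{\left(-7 \right)} + 14\right) + 41 \right)}} = \frac{42439}{24 \left(\left(\sqrt{2} \sqrt{-7} + 14\right) + 41\right)} = \frac{42439}{24 \left(\left(\sqrt{2} i \sqrt{7} + 14\right) + 41\right)} = \frac{42439}{24 \left(\left(i \sqrt{14} + 14\right) + 41\right)} = \frac{42439}{24 \left(\left(14 + i \sqrt{14}\right) + 41\right)} = \frac{42439}{24 \left(55 + i \sqrt{14}\right)} = \frac{42439}{1320 + 24 i \sqrt{14}}$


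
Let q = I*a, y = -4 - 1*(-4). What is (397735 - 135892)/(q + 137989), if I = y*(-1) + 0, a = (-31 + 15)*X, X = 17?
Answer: 261843/137989 ≈ 1.8976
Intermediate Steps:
y = 0 (y = -4 + 4 = 0)
a = -272 (a = (-31 + 15)*17 = -16*17 = -272)
I = 0 (I = 0*(-1) + 0 = 0 + 0 = 0)
q = 0 (q = 0*(-272) = 0)
(397735 - 135892)/(q + 137989) = (397735 - 135892)/(0 + 137989) = 261843/137989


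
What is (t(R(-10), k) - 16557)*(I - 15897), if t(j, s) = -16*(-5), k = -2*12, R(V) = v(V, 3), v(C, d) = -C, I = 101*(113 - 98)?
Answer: 236972214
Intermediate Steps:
I = 1515 (I = 101*15 = 1515)
R(V) = -V
k = -24
t(j, s) = 80
(t(R(-10), k) - 16557)*(I - 15897) = (80 - 16557)*(1515 - 15897) = -16477*(-14382) = 236972214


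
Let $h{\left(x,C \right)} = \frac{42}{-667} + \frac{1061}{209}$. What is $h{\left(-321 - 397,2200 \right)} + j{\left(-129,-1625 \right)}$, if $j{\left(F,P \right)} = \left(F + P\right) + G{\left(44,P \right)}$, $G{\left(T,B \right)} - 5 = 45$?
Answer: $- \frac{236843803}{139403} \approx -1699.0$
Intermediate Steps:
$G{\left(T,B \right)} = 50$ ($G{\left(T,B \right)} = 5 + 45 = 50$)
$h{\left(x,C \right)} = \frac{698909}{139403}$ ($h{\left(x,C \right)} = 42 \left(- \frac{1}{667}\right) + 1061 \cdot \frac{1}{209} = - \frac{42}{667} + \frac{1061}{209} = \frac{698909}{139403}$)
$j{\left(F,P \right)} = 50 + F + P$ ($j{\left(F,P \right)} = \left(F + P\right) + 50 = 50 + F + P$)
$h{\left(-321 - 397,2200 \right)} + j{\left(-129,-1625 \right)} = \frac{698909}{139403} - 1704 = - \frac{236843803}{139403}$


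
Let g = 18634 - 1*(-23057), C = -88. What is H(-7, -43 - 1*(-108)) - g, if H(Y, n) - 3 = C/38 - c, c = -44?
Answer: -791280/19 ≈ -41646.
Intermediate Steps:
H(Y, n) = 849/19 (H(Y, n) = 3 + (-88/38 - 1*(-44)) = 3 + (-88*1/38 + 44) = 3 + (-44/19 + 44) = 3 + 792/19 = 849/19)
g = 41691 (g = 18634 + 23057 = 41691)
H(-7, -43 - 1*(-108)) - g = 849/19 - 1*41691 = 849/19 - 41691 = -791280/19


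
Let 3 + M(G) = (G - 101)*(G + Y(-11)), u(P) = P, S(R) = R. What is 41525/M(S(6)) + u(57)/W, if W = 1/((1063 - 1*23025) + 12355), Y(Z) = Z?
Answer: -258425203/472 ≈ -5.4751e+5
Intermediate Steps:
M(G) = -3 + (-101 + G)*(-11 + G) (M(G) = -3 + (G - 101)*(G - 11) = -3 + (-101 + G)*(-11 + G))
W = -1/9607 (W = 1/((1063 - 23025) + 12355) = 1/(-21962 + 12355) = 1/(-9607) = -1/9607 ≈ -0.00010409)
41525/M(S(6)) + u(57)/W = 41525/(1108 + 6**2 - 112*6) + 57/(-1/9607) = 41525/(1108 + 36 - 672) + 57*(-9607) = 41525/472 - 547599 = -258425203/472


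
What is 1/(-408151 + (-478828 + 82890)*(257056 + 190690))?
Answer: -1/177280063899 ≈ -5.6408e-12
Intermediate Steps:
1/(-408151 + (-478828 + 82890)*(257056 + 190690)) = 1/(-408151 - 395938*447746) = 1/(-408151 - 177279655748) = 1/(-177280063899) = -1/177280063899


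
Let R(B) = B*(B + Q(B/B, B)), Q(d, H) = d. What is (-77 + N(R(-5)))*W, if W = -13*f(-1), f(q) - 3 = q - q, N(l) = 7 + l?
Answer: 1950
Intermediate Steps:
R(B) = B*(1 + B) (R(B) = B*(B + B/B) = B*(B + 1) = B*(1 + B))
f(q) = 3 (f(q) = 3 + (q - q) = 3 + 0 = 3)
W = -39 (W = -13*3 = -39)
(-77 + N(R(-5)))*W = (-77 + (7 - 5*(1 - 5)))*(-39) = (-77 + (7 - 5*(-4)))*(-39) = (-77 + (7 + 20))*(-39) = (-77 + 27)*(-39) = -50*(-39) = 1950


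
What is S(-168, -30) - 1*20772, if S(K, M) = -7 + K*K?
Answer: 7445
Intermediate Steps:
S(K, M) = -7 + K**2
S(-168, -30) - 1*20772 = (-7 + (-168)**2) - 1*20772 = (-7 + 28224) - 20772 = 28217 - 20772 = 7445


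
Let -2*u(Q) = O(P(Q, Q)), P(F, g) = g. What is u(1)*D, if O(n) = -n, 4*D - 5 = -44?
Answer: -39/8 ≈ -4.8750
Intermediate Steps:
D = -39/4 (D = 5/4 + (¼)*(-44) = 5/4 - 11 = -39/4 ≈ -9.7500)
u(Q) = Q/2 (u(Q) = -(-1)*Q/2 = Q/2)
u(1)*D = ((½)*1)*(-39/4) = (½)*(-39/4) = -39/8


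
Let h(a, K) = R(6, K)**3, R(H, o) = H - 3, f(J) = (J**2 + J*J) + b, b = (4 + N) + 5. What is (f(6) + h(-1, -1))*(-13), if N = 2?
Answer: -1430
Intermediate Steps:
b = 11 (b = (4 + 2) + 5 = 6 + 5 = 11)
f(J) = 11 + 2*J**2 (f(J) = (J**2 + J*J) + 11 = (J**2 + J**2) + 11 = 2*J**2 + 11 = 11 + 2*J**2)
R(H, o) = -3 + H
h(a, K) = 27 (h(a, K) = (-3 + 6)**3 = 3**3 = 27)
(f(6) + h(-1, -1))*(-13) = ((11 + 2*6**2) + 27)*(-13) = ((11 + 2*36) + 27)*(-13) = ((11 + 72) + 27)*(-13) = (83 + 27)*(-13) = 110*(-13) = -1430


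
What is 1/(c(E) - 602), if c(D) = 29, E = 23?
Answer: -1/573 ≈ -0.0017452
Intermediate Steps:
1/(c(E) - 602) = 1/(29 - 602) = 1/(-573) = -1/573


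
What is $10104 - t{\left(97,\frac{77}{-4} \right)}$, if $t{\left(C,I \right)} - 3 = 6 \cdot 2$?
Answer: $10089$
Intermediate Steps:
$t{\left(C,I \right)} = 15$ ($t{\left(C,I \right)} = 3 + 6 \cdot 2 = 3 + 12 = 15$)
$10104 - t{\left(97,\frac{77}{-4} \right)} = 10104 - 15 = 10089$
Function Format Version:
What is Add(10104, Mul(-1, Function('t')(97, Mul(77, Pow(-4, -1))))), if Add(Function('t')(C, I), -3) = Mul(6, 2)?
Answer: 10089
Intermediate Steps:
Function('t')(C, I) = 15 (Function('t')(C, I) = Add(3, Mul(6, 2)) = Add(3, 12) = 15)
Add(10104, Mul(-1, Function('t')(97, Mul(77, Pow(-4, -1))))) = Add(10104, Mul(-1, 15)) = Add(10104, -15) = 10089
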